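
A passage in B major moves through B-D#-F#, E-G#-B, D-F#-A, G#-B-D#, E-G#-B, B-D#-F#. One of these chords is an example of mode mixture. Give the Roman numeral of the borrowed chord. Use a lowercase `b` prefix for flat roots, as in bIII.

bIII

B major has the diatonic set B, C#m, D#m, E, F#, G#m, A#dim. B–D#–F# = B, E–G#–B = E and G#–B–D# = G#m all belong to that set. But D–F#–A is foreign: the diatonic iii on degree 3 is D#m, whereas D comes from B minor. It is labeled bIII.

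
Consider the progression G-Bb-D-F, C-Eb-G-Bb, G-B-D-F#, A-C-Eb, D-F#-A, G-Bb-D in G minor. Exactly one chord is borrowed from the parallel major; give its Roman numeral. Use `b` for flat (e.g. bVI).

In G minor (with V from harmonic minor) the diatonic chords are Gm, Adim, Bb, Cm, D, Eb, F. Of the given chords, G–Bb–D–F = Gm7, C–Eb–G–Bb = Cm7, A–C–Eb = Adim, D–F#–A = D and G–Bb–D = Gm are diatonic. But G–B–D–F# is foreign: the diatonic i on degree 1 is Gm, whereas Gmaj7 comes from G major. It is labeled Imaj7.

Imaj7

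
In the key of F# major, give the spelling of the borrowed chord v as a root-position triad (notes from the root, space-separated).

v is built on scale degree 5, which is C# in both F# major and its parallel. In F# minor the chord on C# is C#–E–G#.

C# E G#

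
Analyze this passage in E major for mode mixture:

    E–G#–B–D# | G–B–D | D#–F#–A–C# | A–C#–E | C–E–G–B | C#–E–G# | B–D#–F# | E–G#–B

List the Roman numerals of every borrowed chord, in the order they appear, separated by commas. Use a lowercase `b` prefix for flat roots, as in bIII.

bIII, bVImaj7

The diatonic triads in E major are E, F#m, G#m, A, B, C#m, D#dim. Of the given chords, E–G#–B–D# = Emaj7, D#–F#–A–C# = D#m7b5, A–C#–E = A, C#–E–G# = C#m, B–D#–F# = B and E–G#–B = E are diatonic. But G–B–D is foreign: the diatonic iii on degree 3 is G#m, whereas G comes from E minor. It is labeled bIII. C–E–G–B is not: scale degree 6 in E major carries C#m (vi). In E minor the chord on that degree is Cmaj7, so here it functions as bVImaj7, borrowed from the parallel minor.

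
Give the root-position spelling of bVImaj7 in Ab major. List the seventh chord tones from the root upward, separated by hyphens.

The root of bVImaj7 is the lowered 6th degree: F becomes Fb. Stacking thirds in Ab minor on Fb gives Fb–Ab–Cb–Eb.

Fb-Ab-Cb-Eb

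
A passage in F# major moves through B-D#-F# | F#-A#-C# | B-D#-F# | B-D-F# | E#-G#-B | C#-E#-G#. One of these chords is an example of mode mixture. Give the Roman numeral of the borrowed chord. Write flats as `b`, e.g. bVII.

F# major has the diatonic set F#, G#m, A#m, B, C#, D#m, E#dim. Of the given chords, B–D#–F# = B, F#–A#–C# = F#, E#–G#–B = E#dim and C#–E#–G# = C# are diatonic. B–D–F# is not: scale degree 4 in F# major carries B (IV). In F# minor the chord on that degree is Bm, so here it functions as iv, borrowed from the parallel minor.

iv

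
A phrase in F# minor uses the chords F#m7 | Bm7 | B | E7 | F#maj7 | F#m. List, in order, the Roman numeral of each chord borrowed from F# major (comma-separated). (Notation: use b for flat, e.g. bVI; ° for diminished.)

F# minor has the diatonic set F#m, G#dim, A, Bm, C#, D, E (with V from harmonic minor). Of the given chords, F#m7, Bm7, E7 and F#m are diatonic. B (B–D#–F#) is not: scale degree 4 in F# minor carries Bm (iv). In F# major the chord on that degree is B, so here it functions as IV, borrowed from the parallel major. F#maj7 (F#–A#–C#–E#) doesn't fit — on degree 1 F# minor would have F#m (i). F#maj7 is the degree-1 chord of F# major, so it is the borrowed Imaj7.

IV, Imaj7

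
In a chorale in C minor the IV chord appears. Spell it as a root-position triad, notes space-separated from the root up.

F A C

IV is built on scale degree 4, which is F in both C minor and its parallel. In C major the chord on F is F–A–C.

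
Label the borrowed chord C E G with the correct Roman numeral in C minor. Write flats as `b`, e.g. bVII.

The root C is the diatonic 1st degree of C minor; the borrowing shows in the chord quality. Diatonically C minor has Cm (i) on that degree; C–E–G is instead the major chord native to C major, so it takes the label I.

I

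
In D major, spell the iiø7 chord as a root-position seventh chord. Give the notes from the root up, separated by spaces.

iiø7 is built on scale degree 2, which is E in both D major and its parallel. Building the half-diminished-seventh chord from the parallel minor on E: E–G–Bb–D.

E G Bb D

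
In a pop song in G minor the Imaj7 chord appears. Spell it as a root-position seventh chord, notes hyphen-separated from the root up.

G-B-D-F#

The root, G, is scale degree 1 — the same note in G minor and G major; only the chord quality changes. Building the major-seventh chord from the parallel major on G: G–B–D–F#.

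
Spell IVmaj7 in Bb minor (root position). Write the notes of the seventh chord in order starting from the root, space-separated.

The root, Eb, is scale degree 4 — the same note in Bb minor and Bb major; only the chord quality changes. Stacking thirds in Bb major on Eb gives Eb–G–Bb–D.

Eb G Bb D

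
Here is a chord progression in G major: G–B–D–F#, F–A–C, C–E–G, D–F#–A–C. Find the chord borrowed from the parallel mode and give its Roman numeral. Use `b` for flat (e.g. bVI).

bVII

In G major the diatonic chords are G, Am, Bm, C, D, Em, F#dim. Of the given chords, G–B–D–F# = Gmaj7, C–E–G = C and D–F#–A–C = D7 are diatonic. F–A–C is not: scale degree 7 in G major carries F#dim (vii°). In G minor the chord on that degree is F, so here it functions as bVII, borrowed from the parallel minor.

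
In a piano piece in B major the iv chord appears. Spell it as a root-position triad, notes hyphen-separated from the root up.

The root, E, is scale degree 4 — the same note in B major and B minor; only the chord quality changes. Building the minor chord from the parallel minor on E: E–G–B.

E-G-B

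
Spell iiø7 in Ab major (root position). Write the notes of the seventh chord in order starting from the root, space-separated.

The root, Bb, is scale degree 2 — the same note in Ab major and Ab minor; only the chord quality changes. In Ab minor the chord on Bb is Bb–Db–Fb–Ab.

Bb Db Fb Ab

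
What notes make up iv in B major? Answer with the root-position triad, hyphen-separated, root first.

iv is built on scale degree 4, which is E in both B major and its parallel. Stacking thirds in B minor on E gives E–G–B.

E-G-B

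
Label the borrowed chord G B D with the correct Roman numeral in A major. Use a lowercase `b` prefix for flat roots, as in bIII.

In A major scale degree 7 is G#; G is its lowered form, from A minor. Diatonically A major has G#dim (vii°) on that degree; G–B–D is instead the major chord native to A minor, so it takes the label bVII.

bVII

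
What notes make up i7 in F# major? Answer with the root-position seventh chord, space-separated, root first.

F# A C# E

The root, F#, is scale degree 1 — the same note in F# major and F# minor; only the chord quality changes. Building the minor-seventh chord from the parallel minor on F#: F#–A–C#–E.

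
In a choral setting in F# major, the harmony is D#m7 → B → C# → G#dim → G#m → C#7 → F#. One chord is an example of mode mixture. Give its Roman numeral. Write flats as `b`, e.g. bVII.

The diatonic triads in F# major are F#, G#m, A#m, B, C#, D#m, E#dim. D#m7, B, C#, G#m, C#7 and F# all belong to that set. G#dim (G#–B–D) is not: scale degree 2 in F# major carries G#m (ii). In F# minor the chord on that degree is G#dim, so here it functions as ii°, borrowed from the parallel minor.

ii°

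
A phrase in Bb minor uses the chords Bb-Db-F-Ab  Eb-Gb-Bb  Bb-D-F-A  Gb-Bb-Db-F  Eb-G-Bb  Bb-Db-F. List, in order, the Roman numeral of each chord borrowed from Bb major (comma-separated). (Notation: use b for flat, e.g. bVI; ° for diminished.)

Imaj7, IV

The diatonic triads in Bb minor (with V from harmonic minor) are Bbm, Cdim, Db, Ebm, F, Gb, Ab. Bb–Db–F–Ab = Bbm7, Eb–Gb–Bb = Ebm, Gb–Bb–Db–F = Gbmaj7 and Bb–Db–F = Bbm all belong to that set. Bb–D–F–A doesn't fit — on degree 1 Bb minor would have Bbm (i). Bbmaj7 is the degree-1 chord of Bb major, so it is the borrowed Imaj7. But Eb–G–Bb is foreign: the diatonic iv on degree 4 is Ebm, whereas Eb comes from Bb major. It is labeled IV.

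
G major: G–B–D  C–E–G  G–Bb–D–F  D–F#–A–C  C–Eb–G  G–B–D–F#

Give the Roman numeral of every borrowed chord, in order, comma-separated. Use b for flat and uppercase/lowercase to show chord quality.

In G major the diatonic chords are G, Am, Bm, C, D, Em, F#dim. Of the given chords, G–B–D = G, C–E–G = C, D–F#–A–C = D7 and G–B–D–F# = Gmaj7 are diatonic. But G–Bb–D–F is foreign: the diatonic I on degree 1 is G, whereas Gm7 comes from G minor. It is labeled i7. C–Eb–G is not: scale degree 4 in G major carries C (IV). In G minor the chord on that degree is Cm, so here it functions as iv, borrowed from the parallel minor.

i7, iv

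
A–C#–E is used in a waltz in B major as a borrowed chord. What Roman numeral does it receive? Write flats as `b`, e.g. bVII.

The root A is the lowered 7th scale degree — diatonically B major has A# there. A–C#–E is a major chord — the form found in B minor, not the diatonic vii° (A#dim). Borrowed into B major it is written bVII.

bVII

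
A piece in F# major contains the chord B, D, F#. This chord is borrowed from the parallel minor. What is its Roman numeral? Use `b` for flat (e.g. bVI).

B is scale degree 4 in F# major. Diatonically F# major has B (IV) on that degree; B–D–F# is instead the minor chord native to F# minor, so it takes the label iv.

iv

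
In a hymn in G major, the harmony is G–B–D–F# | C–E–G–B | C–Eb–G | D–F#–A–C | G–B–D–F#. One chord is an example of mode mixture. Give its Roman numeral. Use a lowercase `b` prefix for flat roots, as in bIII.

iv

In G major the diatonic chords are G, Am, Bm, C, D, Em, F#dim. Of the given chords, G–B–D–F# = Gmaj7, C–E–G–B = Cmaj7 and D–F#–A–C = D7 are diatonic. C–Eb–G is not: scale degree 4 in G major carries C (IV). In G minor the chord on that degree is Cm, so here it functions as iv, borrowed from the parallel minor.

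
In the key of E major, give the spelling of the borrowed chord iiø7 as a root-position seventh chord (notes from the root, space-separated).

iiø7 is built on scale degree 2, which is F# in both E major and its parallel. In E minor the chord on F# is F#–A–C–E.

F# A C E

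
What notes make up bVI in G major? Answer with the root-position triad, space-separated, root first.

The root of bVI is the lowered 6th degree: E becomes Eb. Stacking thirds in G minor on Eb gives Eb–G–Bb.

Eb G Bb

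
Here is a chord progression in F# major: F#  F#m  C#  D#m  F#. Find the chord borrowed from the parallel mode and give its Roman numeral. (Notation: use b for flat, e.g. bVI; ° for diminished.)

In F# major the diatonic chords are F#, G#m, A#m, B, C#, D#m, E#dim. F#, C# and D#m are all diatonic. But F#m (F#–A–C#) is foreign: the diatonic I on degree 1 is F#, whereas F#m comes from F# minor. It is labeled i.

i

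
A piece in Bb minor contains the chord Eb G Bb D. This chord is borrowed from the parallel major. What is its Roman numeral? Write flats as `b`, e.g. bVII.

IVmaj7

The root Eb is the diatonic 4th degree of Bb minor; the borrowing shows in the chord quality. The diatonic chord on degree 4 would be Ebm (iv), but Eb–G–Bb–D is the major-seventh chord from Bb major. As a borrowed chord it is labeled IVmaj7.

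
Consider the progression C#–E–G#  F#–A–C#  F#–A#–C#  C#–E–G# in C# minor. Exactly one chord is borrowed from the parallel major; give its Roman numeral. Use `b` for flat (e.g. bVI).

IV

The diatonic triads in C# minor (with V from harmonic minor) are C#m, D#dim, E, F#m, G#, A, B. C#–E–G# = C#m and F#–A–C# = F#m are both diatonic. But F#–A#–C# is foreign: the diatonic iv on degree 4 is F#m, whereas F# comes from C# major. It is labeled IV.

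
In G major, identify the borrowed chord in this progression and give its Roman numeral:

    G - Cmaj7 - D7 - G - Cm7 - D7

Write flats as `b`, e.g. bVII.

iv7

The diatonic triads in G major are G, Am, Bm, C, D, Em, F#dim. Of the given chords, G, Cmaj7 and D7 are diatonic. But Cm7 (C–Eb–G–Bb) is foreign: the diatonic IV on degree 4 is C, whereas Cm7 comes from G minor. It is labeled iv7.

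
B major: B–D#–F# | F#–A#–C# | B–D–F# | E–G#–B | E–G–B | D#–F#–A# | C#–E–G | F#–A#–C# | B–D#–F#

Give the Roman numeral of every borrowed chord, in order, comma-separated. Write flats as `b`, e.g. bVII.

i, iv, ii°

B major has the diatonic set B, C#m, D#m, E, F#, G#m, A#dim. B–D#–F# = B, F#–A#–C# = F#, E–G#–B = E and D#–F#–A# = D#m are all diatonic. But B–D–F# is foreign: the diatonic I on degree 1 is B, whereas Bm comes from B minor. It is labeled i. E–G–B is not: scale degree 4 in B major carries E (IV). In B minor the chord on that degree is Em, so here it functions as iv, borrowed from the parallel minor. But C#–E–G is foreign: the diatonic ii on degree 2 is C#m, whereas C#dim comes from B minor. It is labeled ii°.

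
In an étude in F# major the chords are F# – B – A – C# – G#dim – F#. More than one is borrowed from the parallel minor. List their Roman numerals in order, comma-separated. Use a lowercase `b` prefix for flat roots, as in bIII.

In F# major the diatonic chords are F#, G#m, A#m, B, C#, D#m, E#dim. F#, B and C# all belong to that set. A (A–C#–E) doesn't fit — on degree 3 F# major would have A#m (iii). A is the degree-3 chord of F# minor, so it is the borrowed bIII. G#dim (G#–B–D) doesn't fit — on degree 2 F# major would have G#m (ii). G#dim is the degree-2 chord of F# minor, so it is the borrowed ii°.

bIII, ii°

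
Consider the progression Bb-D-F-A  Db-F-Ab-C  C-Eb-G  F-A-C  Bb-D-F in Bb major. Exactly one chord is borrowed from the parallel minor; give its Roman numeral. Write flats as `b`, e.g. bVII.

The diatonic triads in Bb major are Bb, Cm, Dm, Eb, F, Gm, Adim. Of the given chords, Bb–D–F–A = Bbmaj7, C–Eb–G = Cm, F–A–C = F and Bb–D–F = Bb are diatonic. Db–F–Ab–C doesn't fit — on degree 3 Bb major would have Dm (iii). Dbmaj7 is the degree-3 chord of Bb minor, so it is the borrowed bIIImaj7.

bIIImaj7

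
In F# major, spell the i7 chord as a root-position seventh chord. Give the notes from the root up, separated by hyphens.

F#-A-C#-E

i7 is built on scale degree 1, which is F# in both F# major and its parallel. Building the minor-seventh chord from the parallel minor on F#: F#–A–C#–E.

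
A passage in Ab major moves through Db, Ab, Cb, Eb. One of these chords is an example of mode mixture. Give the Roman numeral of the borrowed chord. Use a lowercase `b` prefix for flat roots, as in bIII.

bIII

Ab major has the diatonic set Ab, Bbm, Cm, Db, Eb, Fm, Gdim. Of the given chords, Db, Ab and Eb are diatonic. But Cb (Cb–Eb–Gb) is foreign: the diatonic iii on degree 3 is Cm, whereas Cb comes from Ab minor. It is labeled bIII.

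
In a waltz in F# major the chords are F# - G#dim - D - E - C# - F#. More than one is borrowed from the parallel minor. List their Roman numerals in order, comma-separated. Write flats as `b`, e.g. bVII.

In F# major the diatonic chords are F#, G#m, A#m, B, C#, D#m, E#dim. F# and C# are both diatonic. G#dim (G#–B–D) doesn't fit — on degree 2 F# major would have G#m (ii). G#dim is the degree-2 chord of F# minor, so it is the borrowed ii°. But D (D–F#–A) is foreign: the diatonic vi on degree 6 is D#m, whereas D comes from F# minor. It is labeled bVI. E (E–G#–B) is not: scale degree 7 in F# major carries E#dim (vii°). In F# minor the chord on that degree is E, so here it functions as bVII, borrowed from the parallel minor.

ii°, bVI, bVII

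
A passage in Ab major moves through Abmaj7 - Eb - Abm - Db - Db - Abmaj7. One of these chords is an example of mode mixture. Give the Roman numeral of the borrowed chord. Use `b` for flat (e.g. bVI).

i

Ab major has the diatonic set Ab, Bbm, Cm, Db, Eb, Fm, Gdim. Of the given chords, Abmaj7, Eb and Db are diatonic. But Abm (Ab–Cb–Eb) is foreign: the diatonic I on degree 1 is Ab, whereas Abm comes from Ab minor. It is labeled i.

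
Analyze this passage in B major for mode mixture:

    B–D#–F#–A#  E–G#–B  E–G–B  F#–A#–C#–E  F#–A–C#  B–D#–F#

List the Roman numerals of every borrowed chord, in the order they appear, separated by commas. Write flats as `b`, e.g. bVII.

iv, v

The diatonic triads in B major are B, C#m, D#m, E, F#, G#m, A#dim. B–D#–F#–A# = Bmaj7, E–G#–B = E, F#–A#–C#–E = F#7 and B–D#–F# = B all belong to that set. But E–G–B is foreign: the diatonic IV on degree 4 is E, whereas Em comes from B minor. It is labeled iv. F#–A–C# doesn't fit — on degree 5 B major would have F# (V). F#m is the degree-5 chord of B minor, so it is the borrowed v.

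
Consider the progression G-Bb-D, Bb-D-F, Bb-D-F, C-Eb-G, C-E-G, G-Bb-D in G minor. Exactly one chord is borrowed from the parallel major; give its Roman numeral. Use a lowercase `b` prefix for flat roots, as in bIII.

IV

G minor has the diatonic set Gm, Adim, Bb, Cm, D, Eb, F (with V from harmonic minor). Of the given chords, G–Bb–D = Gm, Bb–D–F = Bb and C–Eb–G = Cm are diatonic. C–E–G is not: scale degree 4 in G minor carries Cm (iv). In G major the chord on that degree is C, so here it functions as IV, borrowed from the parallel major.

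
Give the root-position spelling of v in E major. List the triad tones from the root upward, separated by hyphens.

B-D-F#

v is built on scale degree 5, which is B in both E major and its parallel. Building the minor chord from the parallel minor on B: B–D–F#.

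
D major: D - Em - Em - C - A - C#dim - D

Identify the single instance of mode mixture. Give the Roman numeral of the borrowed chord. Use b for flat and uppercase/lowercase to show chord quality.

bVII

The diatonic triads in D major are D, Em, F#m, G, A, Bm, C#dim. Of the given chords, D, Em, A and C#dim are diatonic. But C (C–E–G) is foreign: the diatonic vii° on degree 7 is C#dim, whereas C comes from D minor. It is labeled bVII.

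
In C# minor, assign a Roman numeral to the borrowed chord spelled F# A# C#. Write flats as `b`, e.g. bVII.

The root F# is the diatonic 4th degree of C# minor; the borrowing shows in the chord quality. F#–A#–C# is a major chord — the form found in C# major, not the diatonic iv (F#m). Borrowed into C# minor it is written IV.

IV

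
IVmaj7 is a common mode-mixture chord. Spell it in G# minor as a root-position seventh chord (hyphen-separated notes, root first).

IVmaj7 is built on scale degree 4, which is C# in both G# minor and its parallel. Stacking thirds in G# major on C# gives C#–E#–G#–B#.

C#-E#-G#-B#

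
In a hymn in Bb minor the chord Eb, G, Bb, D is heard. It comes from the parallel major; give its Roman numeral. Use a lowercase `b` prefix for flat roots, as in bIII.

IVmaj7

The root Eb is the diatonic 4th degree of Bb minor; the borrowing shows in the chord quality. Diatonically Bb minor has Ebm (iv) on that degree; Eb–G–Bb–D is instead the major-seventh chord native to Bb major, so it takes the label IVmaj7.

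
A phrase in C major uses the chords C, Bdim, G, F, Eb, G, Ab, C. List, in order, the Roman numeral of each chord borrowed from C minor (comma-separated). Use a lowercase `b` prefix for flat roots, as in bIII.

In C major the diatonic chords are C, Dm, Em, F, G, Am, Bdim. C, Bdim, G and F all belong to that set. Eb (Eb–G–Bb) doesn't fit — on degree 3 C major would have Em (iii). Eb is the degree-3 chord of C minor, so it is the borrowed bIII. But Ab (Ab–C–Eb) is foreign: the diatonic vi on degree 6 is Am, whereas Ab comes from C minor. It is labeled bVI.

bIII, bVI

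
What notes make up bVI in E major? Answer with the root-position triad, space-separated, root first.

The root of bVI is the lowered 6th degree: C# becomes C. In E minor the chord on C is C–E–G.

C E G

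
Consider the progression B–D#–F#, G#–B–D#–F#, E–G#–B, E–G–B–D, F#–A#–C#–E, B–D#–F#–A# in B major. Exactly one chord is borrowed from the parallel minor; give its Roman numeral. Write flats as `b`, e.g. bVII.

The diatonic triads in B major are B, C#m, D#m, E, F#, G#m, A#dim. Of the given chords, B–D#–F# = B, G#–B–D#–F# = G#m7, E–G#–B = E, F#–A#–C#–E = F#7 and B–D#–F#–A# = Bmaj7 are diatonic. But E–G–B–D is foreign: the diatonic IV on degree 4 is E, whereas Em7 comes from B minor. It is labeled iv7.

iv7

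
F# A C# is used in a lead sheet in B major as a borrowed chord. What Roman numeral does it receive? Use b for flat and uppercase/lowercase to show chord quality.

F# is scale degree 5 in B major. F#–A–C# is a minor chord — the form found in B minor, not the diatonic V (F#). Borrowed into B major it is written v.

v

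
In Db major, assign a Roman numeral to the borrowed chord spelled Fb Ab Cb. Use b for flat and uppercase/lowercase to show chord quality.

bIII

Fb is the lowered form of scale degree 3 in Db major (the diatonic degree 3 is F). Fb–Ab–Cb is a major chord — the form found in Db minor, not the diatonic iii (Fm). Borrowed into Db major it is written bIII.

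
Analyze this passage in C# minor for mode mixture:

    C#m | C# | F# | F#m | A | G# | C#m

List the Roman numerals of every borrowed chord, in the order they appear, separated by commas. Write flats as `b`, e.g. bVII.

I, IV

The diatonic triads in C# minor (with V from harmonic minor) are C#m, D#dim, E, F#m, G#, A, B. C#m, F#m, A and G# are all diatonic. C# (C#–E#–G#) doesn't fit — on degree 1 C# minor would have C#m (i). C# is the degree-1 chord of C# major, so it is the borrowed I. F# (F#–A#–C#) is not: scale degree 4 in C# minor carries F#m (iv). In C# major the chord on that degree is F#, so here it functions as IV, borrowed from the parallel major.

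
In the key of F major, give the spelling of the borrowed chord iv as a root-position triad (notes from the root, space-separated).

The root, Bb, is scale degree 4 — the same note in F major and F minor; only the chord quality changes. Stacking thirds in F minor on Bb gives Bb–Db–F.

Bb Db F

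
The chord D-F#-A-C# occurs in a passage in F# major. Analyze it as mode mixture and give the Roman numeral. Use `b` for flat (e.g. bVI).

bVImaj7

The root D is the lowered 6th scale degree — diatonically F# major has D# there. The diatonic chord on degree 6 would be D#m (vi), but D–F#–A–C# is the major-seventh chord from F# minor. As a borrowed chord it is labeled bVImaj7.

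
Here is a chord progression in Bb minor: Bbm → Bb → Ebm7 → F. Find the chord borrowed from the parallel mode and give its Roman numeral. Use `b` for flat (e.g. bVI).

I

In Bb minor (with V from harmonic minor) the diatonic chords are Bbm, Cdim, Db, Ebm, F, Gb, Ab. Bbm, Ebm7 and F all belong to that set. Bb (Bb–D–F) doesn't fit — on degree 1 Bb minor would have Bbm (i). Bb is the degree-1 chord of Bb major, so it is the borrowed I.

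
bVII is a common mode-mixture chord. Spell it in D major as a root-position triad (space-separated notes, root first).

C E G

bVII is built on the lowered scale degree 7. In D major degree 7 is C#; lowered it becomes C. Stacking thirds in D minor on C gives C–E–G.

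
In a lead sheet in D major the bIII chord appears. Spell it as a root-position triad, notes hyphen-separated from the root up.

F-A-C

Scale degree 3 in D major is F#. bIII uses the lowered form, F, taken from D minor. Building the major chord from the parallel minor on F: F–A–C.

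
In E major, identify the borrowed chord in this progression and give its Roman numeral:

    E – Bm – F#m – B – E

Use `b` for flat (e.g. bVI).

v

E major has the diatonic set E, F#m, G#m, A, B, C#m, D#dim. Of the given chords, E, F#m and B are diatonic. Bm (B–D–F#) is not: scale degree 5 in E major carries B (V). In E minor the chord on that degree is Bm, so here it functions as v, borrowed from the parallel minor.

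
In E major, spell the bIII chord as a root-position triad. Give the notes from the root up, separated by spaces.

G B D

bIII is built on the lowered scale degree 3. In E major degree 3 is G#; lowered it becomes G. Stacking thirds in E minor on G gives G–B–D.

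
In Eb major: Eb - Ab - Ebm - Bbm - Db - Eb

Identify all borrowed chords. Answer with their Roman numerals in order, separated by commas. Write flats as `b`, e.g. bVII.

The diatonic triads in Eb major are Eb, Fm, Gm, Ab, Bb, Cm, Ddim. Of the given chords, Eb and Ab are diatonic. Ebm (Eb–Gb–Bb) is not: scale degree 1 in Eb major carries Eb (I). In Eb minor the chord on that degree is Ebm, so here it functions as i, borrowed from the parallel minor. Bbm (Bb–Db–F) doesn't fit — on degree 5 Eb major would have Bb (V). Bbm is the degree-5 chord of Eb minor, so it is the borrowed v. Db (Db–F–Ab) doesn't fit — on degree 7 Eb major would have Ddim (vii°). Db is the degree-7 chord of Eb minor, so it is the borrowed bVII.

i, v, bVII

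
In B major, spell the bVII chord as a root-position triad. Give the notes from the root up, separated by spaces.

A C# E

bVII is built on the lowered scale degree 7. In B major degree 7 is A#; lowered it becomes A. Building the major chord from the parallel minor on A: A–C#–E.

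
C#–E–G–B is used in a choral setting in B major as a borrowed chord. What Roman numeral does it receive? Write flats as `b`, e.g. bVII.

iiø7

The root C# is the diatonic 2nd degree of B major; the borrowing shows in the chord quality. The diatonic chord on degree 2 would be C#m (ii), but C#–E–G–B is the half-diminished-seventh chord from B minor. As a borrowed chord it is labeled iiø7.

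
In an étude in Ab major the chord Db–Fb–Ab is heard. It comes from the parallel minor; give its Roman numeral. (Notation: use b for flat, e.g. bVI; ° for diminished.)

iv

Db is scale degree 4 in Ab major. The diatonic chord on degree 4 would be Db (IV), but Db–Fb–Ab is the minor chord from Ab minor. As a borrowed chord it is labeled iv.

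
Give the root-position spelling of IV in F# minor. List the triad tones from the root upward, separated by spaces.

B D# F#

IV is built on scale degree 4, which is B in both F# minor and its parallel. Building the major chord from the parallel major on B: B–D#–F#.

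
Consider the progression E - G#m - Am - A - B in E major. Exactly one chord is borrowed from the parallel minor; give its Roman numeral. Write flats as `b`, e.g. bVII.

The diatonic triads in E major are E, F#m, G#m, A, B, C#m, D#dim. E, G#m, A and B all belong to that set. Am (A–C–E) doesn't fit — on degree 4 E major would have A (IV). Am is the degree-4 chord of E minor, so it is the borrowed iv.

iv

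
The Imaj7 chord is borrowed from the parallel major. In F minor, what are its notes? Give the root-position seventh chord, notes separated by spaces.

Imaj7 is built on scale degree 1, which is F in both F minor and its parallel. Building the major-seventh chord from the parallel major on F: F–A–C–E.

F A C E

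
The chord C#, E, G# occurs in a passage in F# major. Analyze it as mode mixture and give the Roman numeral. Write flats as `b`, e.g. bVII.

The root C# is the diatonic 5th degree of F# major; the borrowing shows in the chord quality. Diatonically F# major has C# (V) on that degree; C#–E–G# is instead the minor chord native to F# minor, so it takes the label v.

v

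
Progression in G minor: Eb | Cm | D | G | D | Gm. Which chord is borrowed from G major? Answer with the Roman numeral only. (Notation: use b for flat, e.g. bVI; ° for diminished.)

I

The diatonic triads in G minor (with V from harmonic minor) are Gm, Adim, Bb, Cm, D, Eb, F. Of the given chords, Eb, Cm, D and Gm are diatonic. G (G–B–D) doesn't fit — on degree 1 G minor would have Gm (i). G is the degree-1 chord of G major, so it is the borrowed I.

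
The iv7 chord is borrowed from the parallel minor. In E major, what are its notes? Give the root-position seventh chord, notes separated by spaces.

iv7 is built on scale degree 4, which is A in both E major and its parallel. Stacking thirds in E minor on A gives A–C–E–G.

A C E G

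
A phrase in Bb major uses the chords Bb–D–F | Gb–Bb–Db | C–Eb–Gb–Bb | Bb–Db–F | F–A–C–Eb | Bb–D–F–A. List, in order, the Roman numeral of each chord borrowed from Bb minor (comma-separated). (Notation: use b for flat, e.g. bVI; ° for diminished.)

bVI, iiø7, i

Bb major has the diatonic set Bb, Cm, Dm, Eb, F, Gm, Adim. Bb–D–F = Bb, F–A–C–Eb = F7 and Bb–D–F–A = Bbmaj7 all belong to that set. Gb–Bb–Db is not: scale degree 6 in Bb major carries Gm (vi). In Bb minor the chord on that degree is Gb, so here it functions as bVI, borrowed from the parallel minor. But C–Eb–Gb–Bb is foreign: the diatonic ii on degree 2 is Cm, whereas Cm7b5 comes from Bb minor. It is labeled iiø7. Bb–Db–F is not: scale degree 1 in Bb major carries Bb (I). In Bb minor the chord on that degree is Bbm, so here it functions as i, borrowed from the parallel minor.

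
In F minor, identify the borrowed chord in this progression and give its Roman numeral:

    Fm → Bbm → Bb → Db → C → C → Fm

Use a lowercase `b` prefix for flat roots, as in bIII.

In F minor (with V from harmonic minor) the diatonic chords are Fm, Gdim, Ab, Bbm, C, Db, Eb. Fm, Bbm, Db and C are all diatonic. Bb (Bb–D–F) is not: scale degree 4 in F minor carries Bbm (iv). In F major the chord on that degree is Bb, so here it functions as IV, borrowed from the parallel major.

IV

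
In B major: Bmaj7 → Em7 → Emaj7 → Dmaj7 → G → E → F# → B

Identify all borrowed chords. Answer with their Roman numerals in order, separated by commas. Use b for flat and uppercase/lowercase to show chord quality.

iv7, bIIImaj7, bVI

In B major the diatonic chords are B, C#m, D#m, E, F#, G#m, A#dim. Of the given chords, Bmaj7, Emaj7, E, F# and B are diatonic. But Em7 (E–G–B–D) is foreign: the diatonic IV on degree 4 is E, whereas Em7 comes from B minor. It is labeled iv7. Dmaj7 (D–F#–A–C#) doesn't fit — on degree 3 B major would have D#m (iii). Dmaj7 is the degree-3 chord of B minor, so it is the borrowed bIIImaj7. G (G–B–D) doesn't fit — on degree 6 B major would have G#m (vi). G is the degree-6 chord of B minor, so it is the borrowed bVI.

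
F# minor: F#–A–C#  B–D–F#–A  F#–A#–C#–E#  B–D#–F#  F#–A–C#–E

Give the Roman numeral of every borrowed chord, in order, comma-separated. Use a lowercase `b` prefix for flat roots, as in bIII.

In F# minor (with V from harmonic minor) the diatonic chords are F#m, G#dim, A, Bm, C#, D, E. F#–A–C# = F#m, B–D–F#–A = Bm7 and F#–A–C#–E = F#m7 all belong to that set. F#–A#–C#–E# doesn't fit — on degree 1 F# minor would have F#m (i). F#maj7 is the degree-1 chord of F# major, so it is the borrowed Imaj7. But B–D#–F# is foreign: the diatonic iv on degree 4 is Bm, whereas B comes from F# major. It is labeled IV.

Imaj7, IV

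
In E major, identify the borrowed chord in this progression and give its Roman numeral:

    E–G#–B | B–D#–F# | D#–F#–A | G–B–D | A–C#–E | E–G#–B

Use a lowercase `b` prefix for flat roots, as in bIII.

bIII

The diatonic triads in E major are E, F#m, G#m, A, B, C#m, D#dim. Of the given chords, E–G#–B = E, B–D#–F# = B, D#–F#–A = D#dim and A–C#–E = A are diatonic. G–B–D is not: scale degree 3 in E major carries G#m (iii). In E minor the chord on that degree is G, so here it functions as bIII, borrowed from the parallel minor.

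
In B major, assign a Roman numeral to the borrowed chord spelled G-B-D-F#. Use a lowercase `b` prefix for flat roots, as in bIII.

bVImaj7

G is the lowered form of scale degree 6 in B major (the diatonic degree 6 is G#). G–B–D–F# is a major-seventh chord — the form found in B minor, not the diatonic vi (G#m). Borrowed into B major it is written bVImaj7.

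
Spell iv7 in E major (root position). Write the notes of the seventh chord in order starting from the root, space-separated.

The root, A, is scale degree 4 — the same note in E major and E minor; only the chord quality changes. Stacking thirds in E minor on A gives A–C–E–G.

A C E G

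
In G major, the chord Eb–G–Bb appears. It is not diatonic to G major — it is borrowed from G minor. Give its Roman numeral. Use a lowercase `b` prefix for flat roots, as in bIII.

Eb is the lowered form of scale degree 6 in G major (the diatonic degree 6 is E). Eb–G–Bb is a major chord — the form found in G minor, not the diatonic vi (Em). Borrowed into G major it is written bVI.

bVI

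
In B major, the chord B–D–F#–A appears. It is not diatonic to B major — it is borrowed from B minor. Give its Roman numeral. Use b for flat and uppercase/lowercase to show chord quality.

i7

The root B is the diatonic 1st degree of B major; the borrowing shows in the chord quality. The diatonic chord on degree 1 would be B (I), but B–D–F#–A is the minor-seventh chord from B minor. As a borrowed chord it is labeled i7.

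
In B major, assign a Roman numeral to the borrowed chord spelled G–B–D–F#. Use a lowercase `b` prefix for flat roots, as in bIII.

G is the lowered form of scale degree 6 in B major (the diatonic degree 6 is G#). Diatonically B major has G#m (vi) on that degree; G–B–D–F# is instead the major-seventh chord native to B minor, so it takes the label bVImaj7.

bVImaj7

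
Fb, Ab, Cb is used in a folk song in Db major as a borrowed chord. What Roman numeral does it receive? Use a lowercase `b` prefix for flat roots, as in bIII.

In Db major scale degree 3 is F; Fb is its lowered form, from Db minor. The diatonic chord on degree 3 would be Fm (iii), but Fb–Ab–Cb is the major chord from Db minor. As a borrowed chord it is labeled bIII.

bIII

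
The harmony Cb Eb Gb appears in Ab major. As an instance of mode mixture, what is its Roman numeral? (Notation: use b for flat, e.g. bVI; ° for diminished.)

The root Cb is the lowered 3rd scale degree — diatonically Ab major has C there. The diatonic chord on degree 3 would be Cm (iii), but Cb–Eb–Gb is the major chord from Ab minor. As a borrowed chord it is labeled bIII.

bIII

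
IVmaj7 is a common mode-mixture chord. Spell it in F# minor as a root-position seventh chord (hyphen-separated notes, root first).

The root, B, is scale degree 4 — the same note in F# minor and F# major; only the chord quality changes. Building the major-seventh chord from the parallel major on B: B–D#–F#–A#.

B-D#-F#-A#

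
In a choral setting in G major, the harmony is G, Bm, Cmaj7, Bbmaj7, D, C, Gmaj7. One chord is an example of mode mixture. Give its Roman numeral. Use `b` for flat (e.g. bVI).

bIIImaj7

G major has the diatonic set G, Am, Bm, C, D, Em, F#dim. Of the given chords, G, Bm, Cmaj7, D, C and Gmaj7 are diatonic. Bbmaj7 (Bb–D–F–A) doesn't fit — on degree 3 G major would have Bm (iii). Bbmaj7 is the degree-3 chord of G minor, so it is the borrowed bIIImaj7.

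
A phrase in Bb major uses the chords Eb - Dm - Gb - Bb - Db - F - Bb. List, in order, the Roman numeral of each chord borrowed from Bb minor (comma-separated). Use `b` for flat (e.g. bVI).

bVI, bIII

Bb major has the diatonic set Bb, Cm, Dm, Eb, F, Gm, Adim. Eb, Dm, Bb and F are all diatonic. But Gb (Gb–Bb–Db) is foreign: the diatonic vi on degree 6 is Gm, whereas Gb comes from Bb minor. It is labeled bVI. But Db (Db–F–Ab) is foreign: the diatonic iii on degree 3 is Dm, whereas Db comes from Bb minor. It is labeled bIII.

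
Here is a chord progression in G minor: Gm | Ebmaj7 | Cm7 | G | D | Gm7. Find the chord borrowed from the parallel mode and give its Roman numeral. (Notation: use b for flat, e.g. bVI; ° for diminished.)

I

G minor has the diatonic set Gm, Adim, Bb, Cm, D, Eb, F (with V from harmonic minor). Of the given chords, Gm, Ebmaj7, Cm7, D and Gm7 are diatonic. But G (G–B–D) is foreign: the diatonic i on degree 1 is Gm, whereas G comes from G major. It is labeled I.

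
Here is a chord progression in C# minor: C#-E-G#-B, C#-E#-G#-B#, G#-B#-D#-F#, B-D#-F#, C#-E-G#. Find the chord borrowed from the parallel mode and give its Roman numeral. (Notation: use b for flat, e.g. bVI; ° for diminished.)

Imaj7

C# minor has the diatonic set C#m, D#dim, E, F#m, G#, A, B (with V from harmonic minor). Of the given chords, C#–E–G#–B = C#m7, G#–B#–D#–F# = G#7, B–D#–F# = B and C#–E–G# = C#m are diatonic. C#–E#–G#–B# doesn't fit — on degree 1 C# minor would have C#m (i). C#maj7 is the degree-1 chord of C# major, so it is the borrowed Imaj7.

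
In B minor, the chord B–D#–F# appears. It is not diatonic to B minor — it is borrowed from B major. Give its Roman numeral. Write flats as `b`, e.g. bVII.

I

The root B is the diatonic 1st degree of B minor; the borrowing shows in the chord quality. The diatonic chord on degree 1 would be Bm (i), but B–D#–F# is the major chord from B major. As a borrowed chord it is labeled I.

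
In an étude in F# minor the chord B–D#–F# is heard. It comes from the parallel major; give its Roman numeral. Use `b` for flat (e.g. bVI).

IV

The root B is the diatonic 4th degree of F# minor; the borrowing shows in the chord quality. The diatonic chord on degree 4 would be Bm (iv), but B–D#–F# is the major chord from F# major. As a borrowed chord it is labeled IV.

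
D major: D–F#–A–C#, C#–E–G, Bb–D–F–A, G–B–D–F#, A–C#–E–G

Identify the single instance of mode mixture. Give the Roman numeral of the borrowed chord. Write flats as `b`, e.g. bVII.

In D major the diatonic chords are D, Em, F#m, G, A, Bm, C#dim. D–F#–A–C# = Dmaj7, C#–E–G = C#dim, G–B–D–F# = Gmaj7 and A–C#–E–G = A7 all belong to that set. Bb–D–F–A is not: scale degree 6 in D major carries Bm (vi). In D minor the chord on that degree is Bbmaj7, so here it functions as bVImaj7, borrowed from the parallel minor.

bVImaj7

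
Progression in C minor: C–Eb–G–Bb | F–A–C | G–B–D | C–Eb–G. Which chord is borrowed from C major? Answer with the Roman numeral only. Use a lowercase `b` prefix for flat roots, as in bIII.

C minor has the diatonic set Cm, Ddim, Eb, Fm, G, Ab, Bb (with V from harmonic minor). Of the given chords, C–Eb–G–Bb = Cm7, G–B–D = G and C–Eb–G = Cm are diatonic. F–A–C doesn't fit — on degree 4 C minor would have Fm (iv). F is the degree-4 chord of C major, so it is the borrowed IV.

IV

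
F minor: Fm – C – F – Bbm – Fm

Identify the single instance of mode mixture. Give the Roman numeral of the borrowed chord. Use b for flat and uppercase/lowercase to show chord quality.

I

In F minor (with V from harmonic minor) the diatonic chords are Fm, Gdim, Ab, Bbm, C, Db, Eb. Fm, C and Bbm are all diatonic. But F (F–A–C) is foreign: the diatonic i on degree 1 is Fm, whereas F comes from F major. It is labeled I.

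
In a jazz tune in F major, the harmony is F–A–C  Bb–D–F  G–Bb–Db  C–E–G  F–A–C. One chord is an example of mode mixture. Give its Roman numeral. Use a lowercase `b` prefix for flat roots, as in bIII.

ii°

F major has the diatonic set F, Gm, Am, Bb, C, Dm, Edim. F–A–C = F, Bb–D–F = Bb and C–E–G = C all belong to that set. But G–Bb–Db is foreign: the diatonic ii on degree 2 is Gm, whereas Gdim comes from F minor. It is labeled ii°.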